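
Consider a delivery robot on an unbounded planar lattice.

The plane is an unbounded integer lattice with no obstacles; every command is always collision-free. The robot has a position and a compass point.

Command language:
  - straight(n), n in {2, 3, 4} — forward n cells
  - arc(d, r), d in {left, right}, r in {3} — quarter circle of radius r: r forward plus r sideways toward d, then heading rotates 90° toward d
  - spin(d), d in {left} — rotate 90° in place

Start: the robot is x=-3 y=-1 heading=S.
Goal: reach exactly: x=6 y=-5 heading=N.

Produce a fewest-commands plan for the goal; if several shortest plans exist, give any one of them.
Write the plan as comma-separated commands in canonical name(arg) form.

from: x=-3 y=-1 heading=S
1. straight(4) → x=-3 y=-5 heading=S
2. arc(left, 3) → x=0 y=-8 heading=E
3. straight(3) → x=3 y=-8 heading=E
4. arc(left, 3) → x=6 y=-5 heading=N
shorter routes all fall short; 4 is best.

straight(4), arc(left, 3), straight(3), arc(left, 3)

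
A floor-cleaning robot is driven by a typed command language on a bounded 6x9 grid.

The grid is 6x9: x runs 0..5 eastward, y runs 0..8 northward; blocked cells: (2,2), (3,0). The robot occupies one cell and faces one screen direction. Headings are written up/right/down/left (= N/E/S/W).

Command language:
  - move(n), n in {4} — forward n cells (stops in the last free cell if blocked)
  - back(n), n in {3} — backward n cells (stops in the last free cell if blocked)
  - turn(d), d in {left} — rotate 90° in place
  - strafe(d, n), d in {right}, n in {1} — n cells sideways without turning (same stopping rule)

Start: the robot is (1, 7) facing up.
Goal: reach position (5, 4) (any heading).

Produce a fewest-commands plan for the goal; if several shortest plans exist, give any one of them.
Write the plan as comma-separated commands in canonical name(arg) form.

strafe(right, 1), back(3), turn(left), back(3)

initial: (1, 7) facing up
t=1 strafe(right, 1) ⇒ (2, 7) facing up
t=2 back(3) ⇒ (2, 4) facing up
t=3 turn(left) ⇒ (2, 4) facing left
t=4 back(3) ⇒ (5, 4) facing left
shorter routes all fall short; 4 is best.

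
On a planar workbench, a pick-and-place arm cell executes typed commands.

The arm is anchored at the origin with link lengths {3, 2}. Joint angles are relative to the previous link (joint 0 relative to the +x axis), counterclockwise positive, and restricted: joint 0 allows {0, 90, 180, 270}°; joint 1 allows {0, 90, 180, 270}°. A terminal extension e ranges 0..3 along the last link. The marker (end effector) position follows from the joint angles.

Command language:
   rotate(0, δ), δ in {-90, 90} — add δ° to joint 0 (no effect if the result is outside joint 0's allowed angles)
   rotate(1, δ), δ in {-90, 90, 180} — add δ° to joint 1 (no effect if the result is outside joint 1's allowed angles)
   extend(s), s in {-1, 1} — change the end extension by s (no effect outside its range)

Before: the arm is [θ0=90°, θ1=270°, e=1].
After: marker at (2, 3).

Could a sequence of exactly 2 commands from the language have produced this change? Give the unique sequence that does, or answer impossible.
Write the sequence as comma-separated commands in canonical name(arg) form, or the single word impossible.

extend(-1), extend(-1)

t0: [θ0=90°, θ1=270°, e=1]
step 1 (extend(-1)): [θ0=90°, θ1=270°, e=0]
step 2 (extend(-1)): [θ0=90°, θ1=270°, e=0]
all 49 alternatives checked — unique.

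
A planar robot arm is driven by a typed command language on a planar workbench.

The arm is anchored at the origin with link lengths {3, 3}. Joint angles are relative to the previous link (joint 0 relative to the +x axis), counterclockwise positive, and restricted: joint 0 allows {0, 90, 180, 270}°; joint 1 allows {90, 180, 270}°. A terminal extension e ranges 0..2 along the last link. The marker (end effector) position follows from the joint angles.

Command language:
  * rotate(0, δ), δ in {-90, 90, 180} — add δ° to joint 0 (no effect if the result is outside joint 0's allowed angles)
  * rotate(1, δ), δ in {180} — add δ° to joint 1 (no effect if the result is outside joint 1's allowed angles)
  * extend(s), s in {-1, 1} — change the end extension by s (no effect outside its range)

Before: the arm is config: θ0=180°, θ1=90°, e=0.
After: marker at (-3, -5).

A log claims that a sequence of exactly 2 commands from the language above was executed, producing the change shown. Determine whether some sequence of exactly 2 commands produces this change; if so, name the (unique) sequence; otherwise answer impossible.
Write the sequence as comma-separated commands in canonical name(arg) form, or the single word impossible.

extend(1), extend(1)

start: config: θ0=180°, θ1=90°, e=0
[1] after extend(1): config: θ0=180°, θ1=90°, e=1
[2] after extend(1): config: θ0=180°, θ1=90°, e=2
all 36 alternatives checked — unique.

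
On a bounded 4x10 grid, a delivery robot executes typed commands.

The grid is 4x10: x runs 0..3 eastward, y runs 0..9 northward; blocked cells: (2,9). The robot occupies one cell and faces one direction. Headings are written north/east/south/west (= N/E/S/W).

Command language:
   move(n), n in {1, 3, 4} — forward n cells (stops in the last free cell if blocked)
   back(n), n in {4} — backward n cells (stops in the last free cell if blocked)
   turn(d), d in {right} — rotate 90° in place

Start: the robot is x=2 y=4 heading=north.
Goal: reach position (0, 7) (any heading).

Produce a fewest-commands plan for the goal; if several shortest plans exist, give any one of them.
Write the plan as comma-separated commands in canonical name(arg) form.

initial: x=2 y=4 heading=north
1. move(3) → x=2 y=7 heading=north
2. turn(right) → x=2 y=7 heading=east
3. back(4) → x=0 y=7 heading=east
minimal: 3 command(s), checked below 3.

move(3), turn(right), back(4)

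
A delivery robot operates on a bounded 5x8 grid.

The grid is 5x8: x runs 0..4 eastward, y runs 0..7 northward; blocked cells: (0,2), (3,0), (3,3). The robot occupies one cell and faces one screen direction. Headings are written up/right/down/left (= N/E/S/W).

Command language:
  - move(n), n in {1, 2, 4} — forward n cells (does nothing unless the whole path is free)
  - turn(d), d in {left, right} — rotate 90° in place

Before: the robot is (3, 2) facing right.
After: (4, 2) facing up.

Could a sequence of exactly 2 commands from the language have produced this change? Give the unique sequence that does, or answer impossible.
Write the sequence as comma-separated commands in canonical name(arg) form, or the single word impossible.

key: order matters: swapping move(1) and turn(left) lands elsewhere
begin: (3, 2) facing right
1. move(1) → (4, 2) facing right
2. turn(left) → (4, 2) facing up
no rival 2-sequence matches.

move(1), turn(left)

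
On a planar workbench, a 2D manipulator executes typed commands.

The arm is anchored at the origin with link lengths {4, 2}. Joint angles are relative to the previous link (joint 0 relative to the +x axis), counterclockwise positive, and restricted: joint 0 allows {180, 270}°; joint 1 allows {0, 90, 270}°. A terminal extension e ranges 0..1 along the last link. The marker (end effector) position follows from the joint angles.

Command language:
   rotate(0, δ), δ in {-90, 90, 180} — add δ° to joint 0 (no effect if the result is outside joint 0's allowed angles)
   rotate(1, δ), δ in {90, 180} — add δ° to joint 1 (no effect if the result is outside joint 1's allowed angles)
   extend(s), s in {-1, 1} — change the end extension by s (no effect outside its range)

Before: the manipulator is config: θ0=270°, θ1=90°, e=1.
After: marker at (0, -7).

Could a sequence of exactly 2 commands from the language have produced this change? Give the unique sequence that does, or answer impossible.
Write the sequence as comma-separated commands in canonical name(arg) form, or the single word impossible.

key: running rotate(1, 90) before rotate(1, 180) would end elsewhere — order is forced
start: config: θ0=270°, θ1=90°, e=1
[1] after rotate(1, 180): config: θ0=270°, θ1=270°, e=1
[2] after rotate(1, 90): config: θ0=270°, θ1=0°, e=1
uniquely the one of 49 2-step routes that fits.

rotate(1, 180), rotate(1, 90)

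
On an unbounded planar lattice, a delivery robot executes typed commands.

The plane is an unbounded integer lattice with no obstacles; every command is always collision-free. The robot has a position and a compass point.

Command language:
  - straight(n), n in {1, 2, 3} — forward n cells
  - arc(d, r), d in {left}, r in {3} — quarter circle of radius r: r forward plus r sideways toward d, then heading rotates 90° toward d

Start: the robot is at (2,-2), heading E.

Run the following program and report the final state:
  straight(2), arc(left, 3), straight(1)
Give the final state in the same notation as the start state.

at (7,2), heading N

from: at (2,-2), heading E
t=1 straight(2) ⇒ at (4,-2), heading E
t=2 arc(left, 3) ⇒ at (7,1), heading N
t=3 straight(1) ⇒ at (7,2), heading N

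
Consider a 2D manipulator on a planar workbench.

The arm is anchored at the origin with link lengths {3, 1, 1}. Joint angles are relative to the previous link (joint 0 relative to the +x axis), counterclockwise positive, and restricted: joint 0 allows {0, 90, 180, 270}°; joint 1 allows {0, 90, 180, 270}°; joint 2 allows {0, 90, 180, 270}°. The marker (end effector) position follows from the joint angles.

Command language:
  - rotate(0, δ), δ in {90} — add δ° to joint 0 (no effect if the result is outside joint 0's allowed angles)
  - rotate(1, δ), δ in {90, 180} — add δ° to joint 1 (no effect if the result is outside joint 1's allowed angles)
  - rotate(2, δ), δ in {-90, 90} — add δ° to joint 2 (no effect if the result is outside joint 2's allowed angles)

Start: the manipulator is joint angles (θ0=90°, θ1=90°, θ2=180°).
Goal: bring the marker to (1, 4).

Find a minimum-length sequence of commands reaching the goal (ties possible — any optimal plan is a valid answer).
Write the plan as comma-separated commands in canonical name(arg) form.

rotate(2, -90), rotate(1, 180)

t0: joint angles (θ0=90°, θ1=90°, θ2=180°)
1. rotate(2, -90) → joint angles (θ0=90°, θ1=90°, θ2=90°)
2. rotate(1, 180) → joint angles (θ0=90°, θ1=270°, θ2=90°)
minimal: 2 command(s), checked below 2.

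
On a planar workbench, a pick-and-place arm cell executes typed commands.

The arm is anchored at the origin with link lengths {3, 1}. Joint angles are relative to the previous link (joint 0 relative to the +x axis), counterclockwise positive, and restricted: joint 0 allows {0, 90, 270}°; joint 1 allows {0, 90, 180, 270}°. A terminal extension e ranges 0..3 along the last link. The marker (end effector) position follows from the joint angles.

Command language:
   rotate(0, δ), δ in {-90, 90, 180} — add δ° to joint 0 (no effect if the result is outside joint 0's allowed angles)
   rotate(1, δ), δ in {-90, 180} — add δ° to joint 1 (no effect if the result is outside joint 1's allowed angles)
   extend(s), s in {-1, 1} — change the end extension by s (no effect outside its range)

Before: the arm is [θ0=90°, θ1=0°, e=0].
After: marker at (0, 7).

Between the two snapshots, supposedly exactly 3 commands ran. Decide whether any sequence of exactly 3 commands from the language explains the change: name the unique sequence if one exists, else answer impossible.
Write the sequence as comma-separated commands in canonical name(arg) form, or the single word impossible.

from: [θ0=90°, θ1=0°, e=0]
1. extend(1) → [θ0=90°, θ1=0°, e=1]
2. extend(1) → [θ0=90°, θ1=0°, e=2]
3. extend(1) → [θ0=90°, θ1=0°, e=3]
uniquely the one of 343 3-step routes that fits.

extend(1), extend(1), extend(1)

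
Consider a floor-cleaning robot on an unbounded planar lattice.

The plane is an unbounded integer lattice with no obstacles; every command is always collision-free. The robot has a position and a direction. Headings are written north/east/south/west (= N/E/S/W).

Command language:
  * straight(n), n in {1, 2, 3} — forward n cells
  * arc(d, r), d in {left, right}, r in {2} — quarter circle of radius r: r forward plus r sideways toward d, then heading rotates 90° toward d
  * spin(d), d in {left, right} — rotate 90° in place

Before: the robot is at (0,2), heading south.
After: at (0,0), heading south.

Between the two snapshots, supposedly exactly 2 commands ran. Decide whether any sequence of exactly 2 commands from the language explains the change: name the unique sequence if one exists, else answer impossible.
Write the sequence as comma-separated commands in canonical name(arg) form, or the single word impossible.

key: heading stays S — no command in the sequence turns
begin: at (0,2), heading south
1. straight(1) → at (0,1), heading south
2. straight(1) → at (0,0), heading south
all 49 alternatives checked — unique.

straight(1), straight(1)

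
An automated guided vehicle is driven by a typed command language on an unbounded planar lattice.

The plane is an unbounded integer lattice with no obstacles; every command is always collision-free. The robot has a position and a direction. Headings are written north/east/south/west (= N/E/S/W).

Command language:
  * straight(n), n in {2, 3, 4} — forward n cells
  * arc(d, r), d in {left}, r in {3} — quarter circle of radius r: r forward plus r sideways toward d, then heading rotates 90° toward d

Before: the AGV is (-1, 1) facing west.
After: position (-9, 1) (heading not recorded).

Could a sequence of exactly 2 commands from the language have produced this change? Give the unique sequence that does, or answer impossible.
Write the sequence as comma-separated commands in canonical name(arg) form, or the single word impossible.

from: (-1, 1) facing west
t=1 straight(4) ⇒ (-5, 1) facing west
t=2 straight(4) ⇒ (-9, 1) facing west
no rival 2-sequence matches.

straight(4), straight(4)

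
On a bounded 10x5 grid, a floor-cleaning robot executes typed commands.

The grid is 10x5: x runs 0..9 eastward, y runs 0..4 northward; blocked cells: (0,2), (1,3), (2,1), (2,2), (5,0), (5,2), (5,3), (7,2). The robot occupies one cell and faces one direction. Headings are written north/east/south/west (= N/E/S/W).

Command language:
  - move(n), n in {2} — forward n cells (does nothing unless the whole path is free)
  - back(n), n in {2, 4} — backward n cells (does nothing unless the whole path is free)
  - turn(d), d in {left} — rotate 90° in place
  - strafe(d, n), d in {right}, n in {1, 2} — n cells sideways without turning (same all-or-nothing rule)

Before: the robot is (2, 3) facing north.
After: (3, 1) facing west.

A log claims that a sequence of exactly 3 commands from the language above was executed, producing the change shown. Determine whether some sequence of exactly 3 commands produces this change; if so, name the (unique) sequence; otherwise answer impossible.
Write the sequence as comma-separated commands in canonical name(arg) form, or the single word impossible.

strafe(right, 1), back(2), turn(left)

key: position moved to (3,1) AND the heading swung to W — translation plus rotation needed
from: (2, 3) facing north
[1] after strafe(right, 1): (3, 3) facing north
[2] after back(2): (3, 1) facing north
[3] after turn(left): (3, 1) facing west
all 216 alternatives checked — unique.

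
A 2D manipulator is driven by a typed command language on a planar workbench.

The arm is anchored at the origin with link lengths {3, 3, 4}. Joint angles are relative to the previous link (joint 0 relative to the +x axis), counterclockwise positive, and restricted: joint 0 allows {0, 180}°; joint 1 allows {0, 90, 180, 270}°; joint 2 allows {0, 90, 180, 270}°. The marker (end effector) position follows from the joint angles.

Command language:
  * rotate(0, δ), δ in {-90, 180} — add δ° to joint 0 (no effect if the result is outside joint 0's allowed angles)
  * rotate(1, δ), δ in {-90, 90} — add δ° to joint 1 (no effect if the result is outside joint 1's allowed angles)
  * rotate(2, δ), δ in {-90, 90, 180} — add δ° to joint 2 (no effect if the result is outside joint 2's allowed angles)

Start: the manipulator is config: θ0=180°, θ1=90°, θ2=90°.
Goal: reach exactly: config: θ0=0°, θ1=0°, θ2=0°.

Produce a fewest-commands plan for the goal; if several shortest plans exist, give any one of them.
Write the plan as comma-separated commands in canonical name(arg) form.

initial: config: θ0=180°, θ1=90°, θ2=90°
1. rotate(2, -90) → config: θ0=180°, θ1=90°, θ2=0°
2. rotate(1, -90) → config: θ0=180°, θ1=0°, θ2=0°
3. rotate(0, 180) → config: θ0=0°, θ1=0°, θ2=0°
shorter routes all fall short; 3 is best.

rotate(2, -90), rotate(1, -90), rotate(0, 180)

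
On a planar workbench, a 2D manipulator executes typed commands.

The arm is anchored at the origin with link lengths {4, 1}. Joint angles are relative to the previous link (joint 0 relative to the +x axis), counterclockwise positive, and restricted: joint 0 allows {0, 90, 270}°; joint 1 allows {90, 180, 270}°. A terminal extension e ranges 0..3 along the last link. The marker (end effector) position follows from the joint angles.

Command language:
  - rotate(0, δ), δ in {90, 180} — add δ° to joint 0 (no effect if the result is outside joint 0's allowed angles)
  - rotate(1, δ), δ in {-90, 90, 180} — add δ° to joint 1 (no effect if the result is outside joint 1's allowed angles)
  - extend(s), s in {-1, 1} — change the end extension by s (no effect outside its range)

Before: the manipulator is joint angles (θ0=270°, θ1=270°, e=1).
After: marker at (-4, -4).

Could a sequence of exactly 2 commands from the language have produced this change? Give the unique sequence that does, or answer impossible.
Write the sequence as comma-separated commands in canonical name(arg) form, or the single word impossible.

extend(1), extend(1)

begin: joint angles (θ0=270°, θ1=270°, e=1)
[1] after extend(1): joint angles (θ0=270°, θ1=270°, e=2)
[2] after extend(1): joint angles (θ0=270°, θ1=270°, e=3)
all 49 alternatives checked — unique.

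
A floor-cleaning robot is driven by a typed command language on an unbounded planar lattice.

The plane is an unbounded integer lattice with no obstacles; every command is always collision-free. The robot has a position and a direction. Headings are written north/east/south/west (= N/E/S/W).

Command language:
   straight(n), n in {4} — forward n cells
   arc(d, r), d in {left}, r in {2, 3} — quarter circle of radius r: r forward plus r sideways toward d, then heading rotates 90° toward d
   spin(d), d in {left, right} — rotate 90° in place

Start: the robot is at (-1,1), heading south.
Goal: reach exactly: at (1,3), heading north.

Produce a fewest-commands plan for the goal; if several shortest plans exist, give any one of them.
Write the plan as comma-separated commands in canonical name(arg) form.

spin(left), arc(left, 2)

t0: at (-1,1), heading south
1. spin(left) → at (-1,1), heading east
2. arc(left, 2) → at (1,3), heading north
no 1-step plan works, so 2 is optimal.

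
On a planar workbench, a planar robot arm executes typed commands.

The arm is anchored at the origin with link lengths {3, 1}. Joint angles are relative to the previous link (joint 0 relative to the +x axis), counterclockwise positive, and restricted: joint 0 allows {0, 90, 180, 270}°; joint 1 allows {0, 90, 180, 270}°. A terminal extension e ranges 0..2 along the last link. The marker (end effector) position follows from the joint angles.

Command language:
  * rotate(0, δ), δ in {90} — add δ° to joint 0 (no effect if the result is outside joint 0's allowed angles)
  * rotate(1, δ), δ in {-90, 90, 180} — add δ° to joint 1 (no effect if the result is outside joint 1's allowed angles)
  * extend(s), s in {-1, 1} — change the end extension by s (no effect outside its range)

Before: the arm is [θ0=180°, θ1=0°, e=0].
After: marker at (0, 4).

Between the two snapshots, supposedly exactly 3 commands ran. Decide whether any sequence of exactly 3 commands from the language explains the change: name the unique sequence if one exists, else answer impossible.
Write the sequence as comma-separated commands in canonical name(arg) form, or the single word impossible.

t0: [θ0=180°, θ1=0°, e=0]
1. rotate(0, 90) → [θ0=270°, θ1=0°, e=0]
2. rotate(0, 90) → [θ0=0°, θ1=0°, e=0]
3. rotate(0, 90) → [θ0=90°, θ1=0°, e=0]
uniquely the one of 216 3-step routes that fits.

rotate(0, 90), rotate(0, 90), rotate(0, 90)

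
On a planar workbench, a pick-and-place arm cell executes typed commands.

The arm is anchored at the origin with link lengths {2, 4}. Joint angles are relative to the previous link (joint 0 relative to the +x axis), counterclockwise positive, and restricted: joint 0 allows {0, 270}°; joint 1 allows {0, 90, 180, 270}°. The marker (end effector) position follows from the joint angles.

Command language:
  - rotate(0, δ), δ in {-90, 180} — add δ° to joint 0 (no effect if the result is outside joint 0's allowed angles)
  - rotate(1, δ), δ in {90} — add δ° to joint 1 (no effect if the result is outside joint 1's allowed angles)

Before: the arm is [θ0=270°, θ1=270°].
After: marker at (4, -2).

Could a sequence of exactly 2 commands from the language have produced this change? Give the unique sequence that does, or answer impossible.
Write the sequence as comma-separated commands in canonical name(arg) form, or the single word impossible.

rotate(1, 90), rotate(1, 90)

from: [θ0=270°, θ1=270°]
[1] after rotate(1, 90): [θ0=270°, θ1=0°]
[2] after rotate(1, 90): [θ0=270°, θ1=90°]
uniquely the one of 9 2-step routes that fits.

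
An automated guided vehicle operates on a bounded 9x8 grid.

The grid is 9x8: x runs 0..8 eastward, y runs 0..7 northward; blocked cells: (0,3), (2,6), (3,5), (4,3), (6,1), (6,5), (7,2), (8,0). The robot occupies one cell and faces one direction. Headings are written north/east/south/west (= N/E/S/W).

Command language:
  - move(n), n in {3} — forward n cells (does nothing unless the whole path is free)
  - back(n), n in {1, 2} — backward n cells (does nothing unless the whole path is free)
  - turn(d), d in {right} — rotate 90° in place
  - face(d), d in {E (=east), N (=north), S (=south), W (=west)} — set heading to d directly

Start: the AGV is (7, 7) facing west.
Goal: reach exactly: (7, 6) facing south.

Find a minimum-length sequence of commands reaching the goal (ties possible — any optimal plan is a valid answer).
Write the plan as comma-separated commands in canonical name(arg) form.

from: (7, 7) facing west
t=1 face(N) ⇒ (7, 7) facing north
t=2 back(1) ⇒ (7, 6) facing north
t=3 face(S) ⇒ (7, 6) facing south
shorter routes all fall short; 3 is best.

face(N), back(1), face(S)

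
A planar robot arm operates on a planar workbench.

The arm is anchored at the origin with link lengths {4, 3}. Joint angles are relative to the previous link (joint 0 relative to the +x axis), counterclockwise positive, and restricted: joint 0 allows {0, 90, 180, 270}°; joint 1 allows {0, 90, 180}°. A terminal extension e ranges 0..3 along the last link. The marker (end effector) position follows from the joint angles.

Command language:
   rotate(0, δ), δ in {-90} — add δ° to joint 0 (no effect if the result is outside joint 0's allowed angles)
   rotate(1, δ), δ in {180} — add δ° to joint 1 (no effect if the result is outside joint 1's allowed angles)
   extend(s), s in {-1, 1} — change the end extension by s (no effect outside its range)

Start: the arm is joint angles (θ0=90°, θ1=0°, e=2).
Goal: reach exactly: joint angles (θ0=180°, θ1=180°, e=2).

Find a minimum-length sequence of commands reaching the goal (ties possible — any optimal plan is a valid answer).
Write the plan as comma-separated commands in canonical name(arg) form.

from: joint angles (θ0=90°, θ1=0°, e=2)
1. rotate(0, -90) → joint angles (θ0=0°, θ1=0°, e=2)
2. rotate(0, -90) → joint angles (θ0=270°, θ1=0°, e=2)
3. rotate(0, -90) → joint angles (θ0=180°, θ1=0°, e=2)
4. rotate(1, 180) → joint angles (θ0=180°, θ1=180°, e=2)
shorter routes all fall short; 4 is best.

rotate(0, -90), rotate(0, -90), rotate(0, -90), rotate(1, 180)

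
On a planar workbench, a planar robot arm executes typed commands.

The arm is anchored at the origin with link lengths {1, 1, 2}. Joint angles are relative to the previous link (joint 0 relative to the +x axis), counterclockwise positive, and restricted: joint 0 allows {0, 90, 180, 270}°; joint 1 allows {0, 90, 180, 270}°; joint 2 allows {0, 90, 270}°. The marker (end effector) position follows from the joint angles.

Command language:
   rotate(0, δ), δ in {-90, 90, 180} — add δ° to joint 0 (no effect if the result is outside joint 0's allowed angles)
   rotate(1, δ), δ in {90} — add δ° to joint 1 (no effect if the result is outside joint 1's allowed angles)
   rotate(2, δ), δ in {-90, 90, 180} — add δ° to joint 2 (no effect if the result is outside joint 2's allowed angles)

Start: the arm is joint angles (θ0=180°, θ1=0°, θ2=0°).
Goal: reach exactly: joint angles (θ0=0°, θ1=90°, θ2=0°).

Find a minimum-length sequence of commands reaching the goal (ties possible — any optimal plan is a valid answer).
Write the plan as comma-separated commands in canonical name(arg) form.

rotate(1, 90), rotate(0, 180)

initial: joint angles (θ0=180°, θ1=0°, θ2=0°)
step 1 (rotate(1, 90)): joint angles (θ0=180°, θ1=90°, θ2=0°)
step 2 (rotate(0, 180)): joint angles (θ0=0°, θ1=90°, θ2=0°)
no 1-step plan works, so 2 is optimal.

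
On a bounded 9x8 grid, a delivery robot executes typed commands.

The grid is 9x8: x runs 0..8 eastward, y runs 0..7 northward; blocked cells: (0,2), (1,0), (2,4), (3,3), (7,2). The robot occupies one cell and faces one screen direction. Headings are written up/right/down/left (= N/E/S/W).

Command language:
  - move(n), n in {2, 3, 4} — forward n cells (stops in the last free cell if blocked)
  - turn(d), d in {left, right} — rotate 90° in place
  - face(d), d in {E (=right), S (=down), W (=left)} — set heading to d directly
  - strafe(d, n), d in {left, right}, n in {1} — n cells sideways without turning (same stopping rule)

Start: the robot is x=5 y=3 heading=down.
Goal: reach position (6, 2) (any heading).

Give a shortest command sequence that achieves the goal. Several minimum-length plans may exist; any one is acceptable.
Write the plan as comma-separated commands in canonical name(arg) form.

turn(left), strafe(right, 1), move(3)

start: x=5 y=3 heading=down
step 1 (turn(left)): x=5 y=3 heading=right
step 2 (strafe(right, 1)): x=5 y=2 heading=right
step 3 (move(3)): x=6 y=2 heading=right
nothing shorter than 3 reaches the goal.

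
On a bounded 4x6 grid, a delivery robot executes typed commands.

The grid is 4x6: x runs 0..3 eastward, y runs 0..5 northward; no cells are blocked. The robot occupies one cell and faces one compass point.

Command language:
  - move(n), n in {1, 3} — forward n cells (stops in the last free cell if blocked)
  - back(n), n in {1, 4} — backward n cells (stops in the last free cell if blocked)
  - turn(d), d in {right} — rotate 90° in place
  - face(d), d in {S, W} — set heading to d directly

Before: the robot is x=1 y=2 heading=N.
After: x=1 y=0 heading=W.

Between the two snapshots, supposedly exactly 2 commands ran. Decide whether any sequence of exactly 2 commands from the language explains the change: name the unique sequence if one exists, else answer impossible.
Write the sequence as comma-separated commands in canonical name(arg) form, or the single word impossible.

key: order matters: swapping back(4) and face(W) lands elsewhere
initial: x=1 y=2 heading=N
[1] after back(4): x=1 y=0 heading=N
[2] after face(W): x=1 y=0 heading=W
no other 2-command option fits: unique.

back(4), face(W)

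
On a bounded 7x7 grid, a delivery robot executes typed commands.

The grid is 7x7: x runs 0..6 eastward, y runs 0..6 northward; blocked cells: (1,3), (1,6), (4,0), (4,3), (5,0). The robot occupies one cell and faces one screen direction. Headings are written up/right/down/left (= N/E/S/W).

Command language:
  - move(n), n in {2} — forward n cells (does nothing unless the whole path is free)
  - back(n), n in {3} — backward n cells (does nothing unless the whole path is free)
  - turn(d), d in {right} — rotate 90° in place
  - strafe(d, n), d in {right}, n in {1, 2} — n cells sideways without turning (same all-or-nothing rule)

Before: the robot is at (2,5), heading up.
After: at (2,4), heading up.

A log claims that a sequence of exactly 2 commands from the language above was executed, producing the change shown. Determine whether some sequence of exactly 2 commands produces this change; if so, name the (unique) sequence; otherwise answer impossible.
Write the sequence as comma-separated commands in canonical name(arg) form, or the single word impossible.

back(3), move(2)

key: running move(2) before back(3) would end elsewhere — order is forced
t0: at (2,5), heading up
[1] after back(3): at (2,2), heading up
[2] after move(2): at (2,4), heading up
all 25 alternatives checked — unique.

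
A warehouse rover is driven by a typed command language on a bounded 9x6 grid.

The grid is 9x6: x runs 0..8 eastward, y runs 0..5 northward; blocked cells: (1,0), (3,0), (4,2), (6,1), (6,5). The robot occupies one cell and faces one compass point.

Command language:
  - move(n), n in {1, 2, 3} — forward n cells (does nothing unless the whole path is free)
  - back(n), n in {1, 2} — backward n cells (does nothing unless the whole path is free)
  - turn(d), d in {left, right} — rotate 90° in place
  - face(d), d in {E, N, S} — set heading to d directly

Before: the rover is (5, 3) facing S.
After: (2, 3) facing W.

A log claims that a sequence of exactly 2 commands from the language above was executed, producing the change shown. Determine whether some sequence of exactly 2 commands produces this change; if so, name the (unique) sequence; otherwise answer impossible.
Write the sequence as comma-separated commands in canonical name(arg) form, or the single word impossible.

key: running move(3) before turn(right) would end elsewhere — order is forced
from: (5, 3) facing S
[1] after turn(right): (5, 3) facing W
[2] after move(3): (2, 3) facing W
all 100 alternatives checked — unique.

turn(right), move(3)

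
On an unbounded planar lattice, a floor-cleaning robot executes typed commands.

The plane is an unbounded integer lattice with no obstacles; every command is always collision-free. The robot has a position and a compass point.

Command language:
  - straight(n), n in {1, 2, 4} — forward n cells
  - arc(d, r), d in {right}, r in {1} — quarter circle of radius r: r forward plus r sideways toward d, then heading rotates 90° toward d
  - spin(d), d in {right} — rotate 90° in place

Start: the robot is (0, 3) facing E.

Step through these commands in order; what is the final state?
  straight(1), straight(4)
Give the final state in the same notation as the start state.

(5, 3) facing E

start: (0, 3) facing E
[1] after straight(1): (1, 3) facing E
[2] after straight(4): (5, 3) facing E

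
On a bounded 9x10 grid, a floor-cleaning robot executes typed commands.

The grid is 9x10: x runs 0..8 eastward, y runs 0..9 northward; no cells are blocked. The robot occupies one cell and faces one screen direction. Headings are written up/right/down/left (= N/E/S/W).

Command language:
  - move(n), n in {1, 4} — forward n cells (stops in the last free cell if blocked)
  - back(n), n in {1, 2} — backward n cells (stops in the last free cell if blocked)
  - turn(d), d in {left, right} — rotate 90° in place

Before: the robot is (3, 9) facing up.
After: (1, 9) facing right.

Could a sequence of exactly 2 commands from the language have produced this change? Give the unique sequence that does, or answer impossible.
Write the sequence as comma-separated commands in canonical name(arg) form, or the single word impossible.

turn(right), back(2)

key: running back(2) before turn(right) would end elsewhere — order is forced
t0: (3, 9) facing up
1. turn(right) → (3, 9) facing right
2. back(2) → (1, 9) facing right
no other 2-command option fits: unique.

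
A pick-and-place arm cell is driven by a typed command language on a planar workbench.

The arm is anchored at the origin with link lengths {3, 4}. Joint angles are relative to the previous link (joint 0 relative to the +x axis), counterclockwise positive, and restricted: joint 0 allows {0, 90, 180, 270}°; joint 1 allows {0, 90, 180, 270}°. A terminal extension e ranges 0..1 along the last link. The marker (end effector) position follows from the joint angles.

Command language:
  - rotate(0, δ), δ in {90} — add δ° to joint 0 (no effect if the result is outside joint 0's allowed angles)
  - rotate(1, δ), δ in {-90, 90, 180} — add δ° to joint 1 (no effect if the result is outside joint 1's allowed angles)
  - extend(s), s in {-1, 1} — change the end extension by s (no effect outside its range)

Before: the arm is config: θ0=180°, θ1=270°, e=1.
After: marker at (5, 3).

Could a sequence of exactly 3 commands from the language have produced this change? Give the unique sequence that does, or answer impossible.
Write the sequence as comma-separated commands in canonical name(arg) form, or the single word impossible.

from: config: θ0=180°, θ1=270°, e=1
1. rotate(0, 90) → config: θ0=270°, θ1=270°, e=1
2. rotate(0, 90) → config: θ0=0°, θ1=270°, e=1
3. rotate(0, 90) → config: θ0=90°, θ1=270°, e=1
uniquely the one of 216 3-step routes that fits.

rotate(0, 90), rotate(0, 90), rotate(0, 90)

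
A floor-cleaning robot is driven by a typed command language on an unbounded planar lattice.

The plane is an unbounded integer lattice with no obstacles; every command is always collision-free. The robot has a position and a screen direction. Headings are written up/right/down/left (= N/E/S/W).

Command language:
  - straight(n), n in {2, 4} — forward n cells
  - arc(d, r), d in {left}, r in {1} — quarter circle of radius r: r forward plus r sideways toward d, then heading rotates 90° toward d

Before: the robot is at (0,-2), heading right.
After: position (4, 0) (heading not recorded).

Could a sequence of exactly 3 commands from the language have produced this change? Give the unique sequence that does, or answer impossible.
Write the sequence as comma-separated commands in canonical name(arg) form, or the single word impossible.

straight(4), arc(left, 1), arc(left, 1)

key: running arc(left, 1) before straight(4) would end elsewhere — order is forced
start: at (0,-2), heading right
[1] after straight(4): at (4,-2), heading right
[2] after arc(left, 1): at (5,-1), heading up
[3] after arc(left, 1): at (4,0), heading left
uniquely the one of 27 3-step routes that fits.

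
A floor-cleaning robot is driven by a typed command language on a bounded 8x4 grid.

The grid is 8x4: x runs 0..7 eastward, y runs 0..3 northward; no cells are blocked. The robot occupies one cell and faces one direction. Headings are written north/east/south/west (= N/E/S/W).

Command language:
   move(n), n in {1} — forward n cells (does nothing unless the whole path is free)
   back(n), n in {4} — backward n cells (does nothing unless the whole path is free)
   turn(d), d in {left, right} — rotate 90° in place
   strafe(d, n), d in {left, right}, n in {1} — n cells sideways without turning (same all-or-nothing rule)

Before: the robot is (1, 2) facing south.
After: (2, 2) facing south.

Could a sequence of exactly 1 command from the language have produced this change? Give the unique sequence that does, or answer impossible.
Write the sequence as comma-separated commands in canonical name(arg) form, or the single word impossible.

key: heading stays S — the single command does not turn
initial: (1, 2) facing south
1. strafe(left, 1) → (2, 2) facing south
uniquely the one of 6 1-step routes that fits.

strafe(left, 1)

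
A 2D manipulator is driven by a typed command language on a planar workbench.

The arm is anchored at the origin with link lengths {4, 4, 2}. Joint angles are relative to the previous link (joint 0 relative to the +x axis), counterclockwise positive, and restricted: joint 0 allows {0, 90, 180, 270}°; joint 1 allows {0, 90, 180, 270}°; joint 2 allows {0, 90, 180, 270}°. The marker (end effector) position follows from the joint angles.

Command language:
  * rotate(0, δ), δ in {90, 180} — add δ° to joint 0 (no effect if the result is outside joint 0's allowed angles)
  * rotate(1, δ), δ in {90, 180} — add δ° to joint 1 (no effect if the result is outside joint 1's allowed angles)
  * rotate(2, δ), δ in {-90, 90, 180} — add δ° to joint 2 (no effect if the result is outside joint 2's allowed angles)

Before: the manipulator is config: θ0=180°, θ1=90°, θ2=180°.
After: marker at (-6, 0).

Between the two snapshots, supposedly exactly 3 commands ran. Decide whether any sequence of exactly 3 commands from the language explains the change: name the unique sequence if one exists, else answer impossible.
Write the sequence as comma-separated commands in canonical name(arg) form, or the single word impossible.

rotate(1, 90), rotate(1, 90), rotate(1, 90)

start: config: θ0=180°, θ1=90°, θ2=180°
t=1 rotate(1, 90) ⇒ config: θ0=180°, θ1=180°, θ2=180°
t=2 rotate(1, 90) ⇒ config: θ0=180°, θ1=270°, θ2=180°
t=3 rotate(1, 90) ⇒ config: θ0=180°, θ1=0°, θ2=180°
no rival 3-sequence matches.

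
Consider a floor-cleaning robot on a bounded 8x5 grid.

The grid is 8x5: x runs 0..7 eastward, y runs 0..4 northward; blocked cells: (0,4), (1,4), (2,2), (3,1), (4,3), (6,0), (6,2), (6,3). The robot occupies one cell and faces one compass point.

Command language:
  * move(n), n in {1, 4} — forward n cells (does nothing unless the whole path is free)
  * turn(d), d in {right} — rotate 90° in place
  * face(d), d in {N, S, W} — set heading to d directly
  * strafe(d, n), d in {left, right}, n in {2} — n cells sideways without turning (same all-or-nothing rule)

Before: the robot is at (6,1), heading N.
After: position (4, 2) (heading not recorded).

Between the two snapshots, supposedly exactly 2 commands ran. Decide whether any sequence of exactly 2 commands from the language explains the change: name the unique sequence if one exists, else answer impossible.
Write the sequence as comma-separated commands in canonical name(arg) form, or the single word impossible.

key: order matters: swapping strafe(left, 2) and move(1) lands elsewhere
initial: at (6,1), heading N
1. strafe(left, 2) → at (4,1), heading N
2. move(1) → at (4,2), heading N
all 64 alternatives checked — unique.

strafe(left, 2), move(1)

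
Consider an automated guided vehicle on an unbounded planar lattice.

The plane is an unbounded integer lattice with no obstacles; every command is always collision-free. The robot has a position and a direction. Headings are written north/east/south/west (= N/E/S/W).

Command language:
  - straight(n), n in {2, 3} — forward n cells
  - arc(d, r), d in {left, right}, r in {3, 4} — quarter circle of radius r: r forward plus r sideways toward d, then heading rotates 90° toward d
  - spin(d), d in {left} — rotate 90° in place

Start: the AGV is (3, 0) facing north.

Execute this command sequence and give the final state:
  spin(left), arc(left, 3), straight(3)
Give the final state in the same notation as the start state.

begin: (3, 0) facing north
t=1 spin(left) ⇒ (3, 0) facing west
t=2 arc(left, 3) ⇒ (0, -3) facing south
t=3 straight(3) ⇒ (0, -6) facing south

(0, -6) facing south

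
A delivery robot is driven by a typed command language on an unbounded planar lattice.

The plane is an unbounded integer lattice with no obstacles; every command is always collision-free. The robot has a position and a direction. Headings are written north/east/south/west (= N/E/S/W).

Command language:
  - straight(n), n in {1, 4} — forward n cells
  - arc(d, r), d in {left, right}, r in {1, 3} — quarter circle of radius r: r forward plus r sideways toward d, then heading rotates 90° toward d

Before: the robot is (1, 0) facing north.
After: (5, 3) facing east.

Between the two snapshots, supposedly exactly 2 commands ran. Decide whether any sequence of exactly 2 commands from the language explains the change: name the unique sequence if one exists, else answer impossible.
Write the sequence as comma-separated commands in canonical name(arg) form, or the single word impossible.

arc(right, 3), straight(1)

key: running straight(1) before arc(right, 3) would end elsewhere — order is forced
begin: (1, 0) facing north
step 1 (arc(right, 3)): (4, 3) facing east
step 2 (straight(1)): (5, 3) facing east
uniquely the one of 36 2-step routes that fits.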